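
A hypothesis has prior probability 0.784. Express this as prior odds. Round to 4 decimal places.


Odds = P(H) / P(not H) = 0.784 / 0.216
= 3.6296

3.6296


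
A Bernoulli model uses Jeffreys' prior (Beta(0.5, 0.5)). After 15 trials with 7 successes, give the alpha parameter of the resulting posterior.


Posterior = Beta(prior_alpha + successes, prior_beta + failures)
= Beta(0.5 + 7, 0.5 + 8)
Posterior alpha = 0.5 + k = 0.5 + 7 = 7.5

7.5


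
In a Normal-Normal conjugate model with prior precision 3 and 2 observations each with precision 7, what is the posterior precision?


Posterior precision = prior precision + n * observation precision
= 3 + 2 * 7
= 3 + 14 = 17

17


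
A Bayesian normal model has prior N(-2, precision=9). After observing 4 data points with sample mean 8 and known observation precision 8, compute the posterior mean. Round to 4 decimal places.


Posterior mean = (prior_precision * prior_mean + n * data_precision * data_mean) / (prior_precision + n * data_precision)
Numerator = 9*-2 + 4*8*8 = 238
Denominator = 9 + 4*8 = 41
Posterior mean = 5.8049

5.8049


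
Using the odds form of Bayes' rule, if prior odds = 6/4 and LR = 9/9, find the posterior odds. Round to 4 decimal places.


Bayes' rule in odds form: posterior odds = prior odds * LR
= (6 * 9) / (4 * 9)
= 54/36 = 1.5

1.5


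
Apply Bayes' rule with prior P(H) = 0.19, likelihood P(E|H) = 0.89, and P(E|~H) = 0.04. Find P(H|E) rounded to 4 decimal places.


Step 1: Compute marginal P(E) = P(E|H)P(H) + P(E|~H)P(~H)
= 0.89*0.19 + 0.04*0.81 = 0.2015
Step 2: P(H|E) = P(E|H)P(H)/P(E) = 0.1691/0.2015
= 0.8392

0.8392


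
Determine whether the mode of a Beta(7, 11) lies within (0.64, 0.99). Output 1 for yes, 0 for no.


First find the mode: (a-1)/(a+b-2) = 0.375
Is 0.375 in (0.64, 0.99)? 0

0


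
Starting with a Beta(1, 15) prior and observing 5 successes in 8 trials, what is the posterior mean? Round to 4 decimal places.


Posterior parameters: alpha = 1 + 5 = 6
beta = 15 + 3 = 18
Posterior mean = alpha / (alpha + beta) = 6 / 24
= 0.25

0.25


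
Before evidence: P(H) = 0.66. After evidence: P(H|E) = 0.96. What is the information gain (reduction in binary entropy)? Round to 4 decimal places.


Prior entropy = 0.9248
Posterior entropy = 0.2423
Information gain = 0.9248 - 0.2423 = 0.6825

0.6825


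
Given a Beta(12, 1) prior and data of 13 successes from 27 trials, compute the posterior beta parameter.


Number of failures = 27 - 13 = 14
Posterior beta = 1 + 14 = 15

15


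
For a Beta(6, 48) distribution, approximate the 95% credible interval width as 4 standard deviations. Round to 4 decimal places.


Variance of Beta(a,b) = ab / ((a+b)^2 * (a+b+1))
= 6*48 / ((54)^2 * 55)
= 0.0018
SD = sqrt(0.0018) = 0.0424
Width = 4 * SD = 0.1695

0.1695


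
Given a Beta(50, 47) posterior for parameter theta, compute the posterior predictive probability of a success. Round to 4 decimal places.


For a Beta-Bernoulli model, the predictive probability is the mean:
P(success) = 50/(50+47) = 50/97 = 0.5155

0.5155


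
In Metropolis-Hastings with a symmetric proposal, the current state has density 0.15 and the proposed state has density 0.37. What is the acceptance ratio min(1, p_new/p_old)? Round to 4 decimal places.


Ratio = p_new / p_old = 0.37 / 0.15 = 2.4667
Acceptance = min(1, 2.4667) = 1.0

1.0


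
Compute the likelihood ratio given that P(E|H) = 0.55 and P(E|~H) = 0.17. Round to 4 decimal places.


LR = P(E|H) / P(E|~H)
= 0.55 / 0.17 = 3.2353

3.2353


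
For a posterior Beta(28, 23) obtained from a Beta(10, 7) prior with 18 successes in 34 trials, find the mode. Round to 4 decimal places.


Mode = (alpha - 1) / (alpha + beta - 2)
= 27 / 49
= 0.551

0.551


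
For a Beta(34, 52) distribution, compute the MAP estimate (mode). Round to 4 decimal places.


MAP = mode = (a-1)/(a+b-2)
= (34-1)/(34+52-2)
= 33/84 = 0.3929

0.3929


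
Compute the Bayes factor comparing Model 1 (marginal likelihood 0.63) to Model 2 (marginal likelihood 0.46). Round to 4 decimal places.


BF12 = marginal likelihood of M1 / marginal likelihood of M2
= 0.63/0.46
= 1.3696

1.3696


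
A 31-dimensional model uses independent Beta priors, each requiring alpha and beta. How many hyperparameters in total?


Per parameter: 2 (alpha and beta).
Total = 31 * 2 = 62

62


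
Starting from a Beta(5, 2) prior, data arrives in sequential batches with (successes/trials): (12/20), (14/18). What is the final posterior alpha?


In sequential Bayesian updating, we sum all successes.
Total successes = 26
Final alpha = 5 + 26 = 31

31


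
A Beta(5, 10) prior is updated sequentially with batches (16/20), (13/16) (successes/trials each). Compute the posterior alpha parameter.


Sequential conjugate updating is equivalent to a single batch update.
Total successes across all batches = 29
alpha_posterior = alpha_prior + total_successes = 5 + 29
= 34

34


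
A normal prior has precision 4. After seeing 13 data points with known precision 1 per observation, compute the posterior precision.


In the conjugate normal model, precisions add:
tau_posterior = tau_prior + n * tau_data
= 4 + 13*1 = 17

17


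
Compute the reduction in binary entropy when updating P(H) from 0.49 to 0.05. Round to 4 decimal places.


H_before = -p*log2(p) - (1-p)*log2(1-p) for p=0.49: 0.9997
H_after for p=0.05: 0.2864
Reduction = 0.9997 - 0.2864 = 0.7133

0.7133


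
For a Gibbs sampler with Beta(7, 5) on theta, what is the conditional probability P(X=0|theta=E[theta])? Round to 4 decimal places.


E[theta] = 7/(7+5) = 0.5833
P(X=0|theta) = 1 - theta = 0.4167

0.4167


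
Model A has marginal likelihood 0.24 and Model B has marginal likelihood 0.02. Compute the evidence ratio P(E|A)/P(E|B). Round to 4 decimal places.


Evidence ratio = P(E|A) / P(E|B)
= 0.24 / 0.02
= 12.0

12.0


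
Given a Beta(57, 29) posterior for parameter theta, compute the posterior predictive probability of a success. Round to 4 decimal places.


For a Beta-Bernoulli model, the predictive probability is the mean:
P(success) = 57/(57+29) = 57/86 = 0.6628

0.6628


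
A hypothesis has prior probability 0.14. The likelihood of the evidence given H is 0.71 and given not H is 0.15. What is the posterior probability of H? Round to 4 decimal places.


Using Bayes' theorem:
P(E) = 0.14 * 0.71 + 0.86 * 0.15
P(E) = 0.2284
P(H|E) = (0.14 * 0.71) / 0.2284 = 0.4352

0.4352


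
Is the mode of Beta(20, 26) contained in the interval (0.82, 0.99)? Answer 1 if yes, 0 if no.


Mode = (a-1)/(a+b-2) = 19/44 = 0.4318
Interval: (0.82, 0.99)
Contains mode? 0

0


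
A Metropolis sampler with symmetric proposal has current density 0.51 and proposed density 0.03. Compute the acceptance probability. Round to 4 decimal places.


For symmetric proposals, acceptance = min(1, pi(x*)/pi(x))
= min(1, 0.03/0.51)
= min(1, 0.0588) = 0.0588

0.0588


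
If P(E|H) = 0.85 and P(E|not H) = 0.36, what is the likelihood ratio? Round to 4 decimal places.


Likelihood ratio = P(E|H) / P(E|not H)
= 0.85 / 0.36
= 2.3611

2.3611


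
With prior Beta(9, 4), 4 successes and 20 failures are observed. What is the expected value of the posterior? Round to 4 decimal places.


Posterior = Beta(13, 24)
E[theta] = alpha/(alpha+beta)
= 13/37 = 0.3514

0.3514


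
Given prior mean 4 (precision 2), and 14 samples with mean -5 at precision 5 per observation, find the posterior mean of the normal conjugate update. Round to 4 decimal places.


The posterior mean is a precision-weighted average of prior and data.
Post. prec. = 2 + 70 = 72
Post. mean = (8 + -350)/72 = -342/72 = -4.75

-4.75


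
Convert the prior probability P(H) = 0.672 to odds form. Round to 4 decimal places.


P(not H) = 1 - 0.672 = 0.328
Odds = 0.672 / 0.328 = 2.0488

2.0488


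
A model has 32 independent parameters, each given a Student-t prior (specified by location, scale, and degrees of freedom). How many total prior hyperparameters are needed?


Each Student-t prior needs 3 hyperparameters (location, scale, and degrees of freedom).
Total = 3 * 32 = 96

96


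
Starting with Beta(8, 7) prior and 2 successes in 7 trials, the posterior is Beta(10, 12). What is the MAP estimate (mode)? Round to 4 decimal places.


The mode of Beta(a, b) when a > 1 and b > 1 is (a-1)/(a+b-2)
= (10 - 1) / (10 + 12 - 2)
= 9 / 20
= 0.45

0.45


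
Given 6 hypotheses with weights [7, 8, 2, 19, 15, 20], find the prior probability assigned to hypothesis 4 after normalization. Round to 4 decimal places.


To normalize, divide each weight by the sum of all weights.
Sum = 71
Prior(H4) = 19/71 = 0.2676

0.2676


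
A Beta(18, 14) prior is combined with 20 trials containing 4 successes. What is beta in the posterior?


In conjugate updating:
beta_posterior = beta_prior + (n - k)
= 14 + (20 - 4)
= 14 + 16 = 30

30


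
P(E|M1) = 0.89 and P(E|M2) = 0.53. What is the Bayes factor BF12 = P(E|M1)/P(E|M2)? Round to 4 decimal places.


Bayes factor BF12 = P(E|M1) / P(E|M2)
= 0.89 / 0.53
= 1.6792

1.6792


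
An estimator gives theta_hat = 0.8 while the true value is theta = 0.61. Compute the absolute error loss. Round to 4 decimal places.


The absolute error loss is |theta_hat - theta|
= |0.8 - 0.61|
= 0.19

0.19


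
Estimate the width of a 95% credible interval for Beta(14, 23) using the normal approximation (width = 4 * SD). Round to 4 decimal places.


For Beta(a,b): Var = ab/((a+b)^2(a+b+1))
Var = 0.0062, SD = 0.0787
Approximate 95% CI width = 4 * 0.0787 = 0.3147

0.3147


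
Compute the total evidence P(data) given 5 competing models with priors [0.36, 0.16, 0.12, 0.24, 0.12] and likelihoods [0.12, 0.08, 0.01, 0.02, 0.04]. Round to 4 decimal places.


Marginal likelihood = sum P(model_i) * P(data|model_i)
Model 1: 0.36 * 0.12 = 0.0432
Model 2: 0.16 * 0.08 = 0.0128
Model 3: 0.12 * 0.01 = 0.0012
Model 4: 0.24 * 0.02 = 0.0048
Model 5: 0.12 * 0.04 = 0.0048
Total = 0.0668

0.0668


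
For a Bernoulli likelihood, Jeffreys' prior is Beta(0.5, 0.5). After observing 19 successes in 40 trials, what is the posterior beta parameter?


Jeffreys' prior for Bernoulli is Beta(0.5, 0.5).
Posterior is Beta(0.5 + k, 0.5 + n - k).
Posterior beta = 0.5 + (n - k) = 0.5 + 21 = 21.5

21.5


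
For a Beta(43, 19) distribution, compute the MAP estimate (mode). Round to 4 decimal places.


MAP = mode = (a-1)/(a+b-2)
= (43-1)/(43+19-2)
= 42/60 = 0.7

0.7


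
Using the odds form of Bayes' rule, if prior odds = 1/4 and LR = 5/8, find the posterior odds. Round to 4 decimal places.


Bayes' rule in odds form: posterior odds = prior odds * LR
= (1 * 5) / (4 * 8)
= 5/32 = 0.1562

0.1562


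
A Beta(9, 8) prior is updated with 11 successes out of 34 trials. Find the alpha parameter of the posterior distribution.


In the Beta-Binomial conjugate update:
alpha_post = alpha_prior + successes
= 9 + 11
= 20

20


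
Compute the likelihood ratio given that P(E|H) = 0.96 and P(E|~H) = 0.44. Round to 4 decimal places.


LR = P(E|H) / P(E|~H)
= 0.96 / 0.44 = 2.1818

2.1818


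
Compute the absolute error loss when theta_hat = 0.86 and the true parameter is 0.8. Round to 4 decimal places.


L = |theta_hat - theta_true|
= |0.86 - 0.8| = 0.06

0.06


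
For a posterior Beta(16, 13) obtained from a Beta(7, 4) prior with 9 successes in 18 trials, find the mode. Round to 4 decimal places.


Mode = (alpha - 1) / (alpha + beta - 2)
= 15 / 27
= 0.5556

0.5556


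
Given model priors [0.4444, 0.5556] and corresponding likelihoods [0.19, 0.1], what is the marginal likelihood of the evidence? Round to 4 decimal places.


P(E) = sum_i P(M_i) P(E|M_i)
= 0.0844 + 0.0556
= 0.14

0.14


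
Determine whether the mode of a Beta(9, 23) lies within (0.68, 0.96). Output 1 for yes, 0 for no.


First find the mode: (a-1)/(a+b-2) = 0.2667
Is 0.2667 in (0.68, 0.96)? 0

0


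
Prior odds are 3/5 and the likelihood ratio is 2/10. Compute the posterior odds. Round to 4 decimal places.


Posterior odds = prior odds * likelihood ratio
= (3/5) * (2/10)
= 6 / 50
= 0.12

0.12


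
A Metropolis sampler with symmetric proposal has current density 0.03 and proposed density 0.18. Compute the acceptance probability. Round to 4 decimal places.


For symmetric proposals, acceptance = min(1, pi(x*)/pi(x))
= min(1, 0.18/0.03)
= min(1, 6.0) = 1.0

1.0


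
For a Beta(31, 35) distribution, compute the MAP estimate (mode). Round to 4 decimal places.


MAP = mode = (a-1)/(a+b-2)
= (31-1)/(31+35-2)
= 30/64 = 0.4688

0.4688


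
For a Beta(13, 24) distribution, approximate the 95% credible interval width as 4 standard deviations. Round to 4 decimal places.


Variance of Beta(a,b) = ab / ((a+b)^2 * (a+b+1))
= 13*24 / ((37)^2 * 38)
= 0.006
SD = sqrt(0.006) = 0.0774
Width = 4 * SD = 0.3098

0.3098


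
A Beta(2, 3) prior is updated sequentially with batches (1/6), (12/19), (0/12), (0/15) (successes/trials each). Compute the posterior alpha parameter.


Sequential conjugate updating is equivalent to a single batch update.
Total successes across all batches = 13
alpha_posterior = alpha_prior + total_successes = 2 + 13
= 15

15


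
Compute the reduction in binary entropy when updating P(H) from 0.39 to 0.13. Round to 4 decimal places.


H_before = -p*log2(p) - (1-p)*log2(1-p) for p=0.39: 0.9648
H_after for p=0.13: 0.5574
Reduction = 0.9648 - 0.5574 = 0.4074

0.4074


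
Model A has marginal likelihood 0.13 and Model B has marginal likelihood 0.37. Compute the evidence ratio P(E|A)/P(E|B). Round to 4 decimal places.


Evidence ratio = P(E|A) / P(E|B)
= 0.13 / 0.37
= 0.3514

0.3514


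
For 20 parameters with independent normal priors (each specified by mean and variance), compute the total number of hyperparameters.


A normal prior has 2 hyperparameters per parameter.
Total = 20 * 2 = 40

40


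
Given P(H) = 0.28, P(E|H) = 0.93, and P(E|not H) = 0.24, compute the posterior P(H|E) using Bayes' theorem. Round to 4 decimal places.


By Bayes' theorem: P(H|E) = P(E|H)*P(H) / P(E)
P(E) = P(E|H)*P(H) + P(E|not H)*P(not H)
P(E) = 0.93*0.28 + 0.24*0.72 = 0.4332
P(H|E) = 0.93*0.28 / 0.4332 = 0.6011

0.6011


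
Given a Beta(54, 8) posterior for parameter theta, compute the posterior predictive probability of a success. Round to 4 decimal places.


For a Beta-Bernoulli model, the predictive probability is the mean:
P(success) = 54/(54+8) = 54/62 = 0.871

0.871


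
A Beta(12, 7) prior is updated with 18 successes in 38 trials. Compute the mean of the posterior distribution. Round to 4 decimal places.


After update: Beta(30, 27)
Mean = 30 / (30 + 27) = 30 / 57
= 0.5263

0.5263


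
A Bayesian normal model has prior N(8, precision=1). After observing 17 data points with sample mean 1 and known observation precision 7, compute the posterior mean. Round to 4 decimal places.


Posterior mean = (prior_precision * prior_mean + n * data_precision * data_mean) / (prior_precision + n * data_precision)
Numerator = 1*8 + 17*7*1 = 127
Denominator = 1 + 17*7 = 120
Posterior mean = 1.0583

1.0583


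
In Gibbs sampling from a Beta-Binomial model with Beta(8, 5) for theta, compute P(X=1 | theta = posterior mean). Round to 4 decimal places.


Posterior mean = alpha/(alpha+beta) = 8/13 = 0.6154
P(X=1|theta=mean) = theta = 0.6154

0.6154


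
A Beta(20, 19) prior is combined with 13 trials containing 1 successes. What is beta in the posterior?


In conjugate updating:
beta_posterior = beta_prior + (n - k)
= 19 + (13 - 1)
= 19 + 12 = 31

31


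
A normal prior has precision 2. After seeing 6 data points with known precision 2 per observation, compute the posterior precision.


In the conjugate normal model, precisions add:
tau_posterior = tau_prior + n * tau_data
= 2 + 6*2 = 14

14


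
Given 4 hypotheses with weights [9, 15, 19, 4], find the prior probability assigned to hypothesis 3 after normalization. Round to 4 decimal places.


To normalize, divide each weight by the sum of all weights.
Sum = 47
Prior(H3) = 19/47 = 0.4043

0.4043


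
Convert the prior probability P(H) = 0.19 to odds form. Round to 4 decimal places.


P(not H) = 1 - 0.19 = 0.81
Odds = 0.19 / 0.81 = 0.2346

0.2346


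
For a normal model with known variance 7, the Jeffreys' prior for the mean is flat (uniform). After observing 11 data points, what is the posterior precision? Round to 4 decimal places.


Jeffreys' prior for normal mean (known variance) is flat.
Prior precision = 0.
Posterior precision = prior_prec + n/sigma^2 = 0 + 11/7
= 1.5714

1.5714


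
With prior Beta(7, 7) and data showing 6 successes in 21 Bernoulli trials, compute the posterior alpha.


Conjugate update: alpha_posterior = alpha_prior + k
= 7 + 6 = 13

13


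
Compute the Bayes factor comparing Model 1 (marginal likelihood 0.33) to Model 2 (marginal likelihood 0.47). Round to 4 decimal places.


BF12 = marginal likelihood of M1 / marginal likelihood of M2
= 0.33/0.47
= 0.7021

0.7021


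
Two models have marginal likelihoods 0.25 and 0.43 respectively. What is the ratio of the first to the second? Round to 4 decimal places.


Evidence ratio = 0.25 / 0.43
= 0.5814

0.5814


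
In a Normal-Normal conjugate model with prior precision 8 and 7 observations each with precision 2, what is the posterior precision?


Posterior precision = prior precision + n * observation precision
= 8 + 7 * 2
= 8 + 14 = 22

22


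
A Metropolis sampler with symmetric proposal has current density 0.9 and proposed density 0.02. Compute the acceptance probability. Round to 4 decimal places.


For symmetric proposals, acceptance = min(1, pi(x*)/pi(x))
= min(1, 0.02/0.9)
= min(1, 0.0222) = 0.0222

0.0222


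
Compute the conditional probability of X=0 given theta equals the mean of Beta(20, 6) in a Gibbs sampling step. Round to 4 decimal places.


Mean of Beta(20, 6) = 0.7692
P(X=0 | theta=0.7692) = 0.2308

0.2308


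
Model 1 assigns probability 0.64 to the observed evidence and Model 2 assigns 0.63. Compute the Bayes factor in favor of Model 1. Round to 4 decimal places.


BF = P(data|M1) / P(data|M2)
= 0.64 / 0.63 = 1.0159

1.0159


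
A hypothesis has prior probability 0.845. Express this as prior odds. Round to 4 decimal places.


Odds = P(H) / P(not H) = 0.845 / 0.155
= 5.4516

5.4516


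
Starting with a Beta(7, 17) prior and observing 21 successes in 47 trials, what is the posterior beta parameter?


Posterior beta = prior beta + failures
Failures = 47 - 21 = 26
beta_post = 17 + 26 = 43

43


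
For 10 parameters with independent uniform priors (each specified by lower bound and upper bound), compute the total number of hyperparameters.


A uniform prior has 2 hyperparameters per parameter.
Total = 10 * 2 = 20

20


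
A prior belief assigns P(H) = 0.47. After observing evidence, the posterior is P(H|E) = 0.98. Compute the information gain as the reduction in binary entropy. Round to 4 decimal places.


H(prior) = -0.47*log2(0.47) - 0.53*log2(0.53)
= 0.9974
H(post) = -0.98*log2(0.98) - 0.02*log2(0.02)
= 0.1414
IG = 0.9974 - 0.1414 = 0.856

0.856


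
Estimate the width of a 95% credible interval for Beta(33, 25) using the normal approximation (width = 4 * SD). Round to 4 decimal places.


For Beta(a,b): Var = ab/((a+b)^2(a+b+1))
Var = 0.0042, SD = 0.0645
Approximate 95% CI width = 4 * 0.0645 = 0.2579

0.2579


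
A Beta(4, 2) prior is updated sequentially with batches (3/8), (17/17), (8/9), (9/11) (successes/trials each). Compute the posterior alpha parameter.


Sequential conjugate updating is equivalent to a single batch update.
Total successes across all batches = 37
alpha_posterior = alpha_prior + total_successes = 4 + 37
= 41

41


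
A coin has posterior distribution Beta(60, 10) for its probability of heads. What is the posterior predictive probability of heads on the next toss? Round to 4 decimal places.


Posterior predictive = E[theta] = alpha/(alpha+beta)
= 60/70
= 0.8571

0.8571


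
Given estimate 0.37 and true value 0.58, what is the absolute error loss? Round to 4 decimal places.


Absolute error = |estimate - true|
= |-0.21| = 0.21

0.21


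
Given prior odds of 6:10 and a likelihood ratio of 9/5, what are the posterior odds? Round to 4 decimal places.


Posterior odds = prior odds * LR
Prior odds = 6/10 = 0.6
LR = 9/5 = 1.8
Posterior odds = 0.6 * 1.8 = 1.08

1.08


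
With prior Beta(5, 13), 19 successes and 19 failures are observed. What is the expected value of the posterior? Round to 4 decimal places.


Posterior = Beta(24, 32)
E[theta] = alpha/(alpha+beta)
= 24/56 = 0.4286

0.4286


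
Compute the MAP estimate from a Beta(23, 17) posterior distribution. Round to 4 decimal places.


MAP = mode of Beta distribution
= (alpha - 1)/(alpha + beta - 2)
= (23-1)/(23+17-2)
= 22/38 = 0.5789

0.5789


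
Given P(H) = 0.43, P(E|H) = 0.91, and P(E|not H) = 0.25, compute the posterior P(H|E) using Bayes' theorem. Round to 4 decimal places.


By Bayes' theorem: P(H|E) = P(E|H)*P(H) / P(E)
P(E) = P(E|H)*P(H) + P(E|not H)*P(not H)
P(E) = 0.91*0.43 + 0.25*0.57 = 0.5338
P(H|E) = 0.91*0.43 / 0.5338 = 0.733

0.733


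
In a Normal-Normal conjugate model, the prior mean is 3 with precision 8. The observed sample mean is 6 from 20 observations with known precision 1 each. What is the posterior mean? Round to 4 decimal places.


Posterior precision = tau0 + n*tau = 8 + 20*1 = 28
Posterior mean = (tau0*mu0 + n*tau*xbar) / posterior_precision
= (8*3 + 20*1*6) / 28
= 144 / 28 = 5.1429

5.1429


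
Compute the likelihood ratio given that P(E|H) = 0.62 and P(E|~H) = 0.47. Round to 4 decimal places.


LR = P(E|H) / P(E|~H)
= 0.62 / 0.47 = 1.3191

1.3191


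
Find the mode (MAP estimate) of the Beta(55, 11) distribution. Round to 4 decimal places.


For Beta(a,b) with a,b > 1:
Mode = (a-1)/(a+b-2) = (55-1)/(66-2)
= 54/64 = 0.8438

0.8438


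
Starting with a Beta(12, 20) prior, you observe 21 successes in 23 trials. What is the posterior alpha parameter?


For a Beta-Binomial conjugate model:
Posterior alpha = prior alpha + number of successes
= 12 + 21 = 33

33


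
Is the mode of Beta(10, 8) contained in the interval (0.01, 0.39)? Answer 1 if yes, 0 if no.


Mode = (a-1)/(a+b-2) = 9/16 = 0.5625
Interval: (0.01, 0.39)
Contains mode? 0

0


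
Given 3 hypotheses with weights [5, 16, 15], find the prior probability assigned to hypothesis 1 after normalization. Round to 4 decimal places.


To normalize, divide each weight by the sum of all weights.
Sum = 36
Prior(H1) = 5/36 = 0.1389

0.1389


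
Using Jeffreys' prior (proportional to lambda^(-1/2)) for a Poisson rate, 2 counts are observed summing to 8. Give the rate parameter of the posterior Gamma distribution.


Conjugate update: Gamma(prior_shape + S, prior_rate + n).
Prior shape = 0.5, prior rate = 0.
Posterior rate = 0 + n = 2

2.0


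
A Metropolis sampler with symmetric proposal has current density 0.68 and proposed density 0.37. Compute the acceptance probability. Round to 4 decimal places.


For symmetric proposals, acceptance = min(1, pi(x*)/pi(x))
= min(1, 0.37/0.68)
= min(1, 0.5441) = 0.5441

0.5441


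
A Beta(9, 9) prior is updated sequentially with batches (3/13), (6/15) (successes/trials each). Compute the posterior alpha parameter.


Sequential conjugate updating is equivalent to a single batch update.
Total successes across all batches = 9
alpha_posterior = alpha_prior + total_successes = 9 + 9
= 18

18


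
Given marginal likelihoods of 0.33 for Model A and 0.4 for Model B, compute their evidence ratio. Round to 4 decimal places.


Ratio = ML(A) / ML(B) = 0.33/0.4
= 0.825

0.825


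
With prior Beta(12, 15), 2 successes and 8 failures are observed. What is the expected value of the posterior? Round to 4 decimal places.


Posterior = Beta(14, 23)
E[theta] = alpha/(alpha+beta)
= 14/37 = 0.3784

0.3784


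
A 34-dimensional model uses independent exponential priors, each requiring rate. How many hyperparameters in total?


Per parameter: 1 (rate).
Total = 34 * 1 = 34

34


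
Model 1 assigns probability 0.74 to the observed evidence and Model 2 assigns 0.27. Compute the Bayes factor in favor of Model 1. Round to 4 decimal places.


BF = P(data|M1) / P(data|M2)
= 0.74 / 0.27 = 2.7407

2.7407


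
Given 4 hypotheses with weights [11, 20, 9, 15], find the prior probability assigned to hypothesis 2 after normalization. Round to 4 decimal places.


To normalize, divide each weight by the sum of all weights.
Sum = 55
Prior(H2) = 20/55 = 0.3636

0.3636


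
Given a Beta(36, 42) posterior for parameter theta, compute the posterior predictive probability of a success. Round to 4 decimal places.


For a Beta-Bernoulli model, the predictive probability is the mean:
P(success) = 36/(36+42) = 36/78 = 0.4615

0.4615


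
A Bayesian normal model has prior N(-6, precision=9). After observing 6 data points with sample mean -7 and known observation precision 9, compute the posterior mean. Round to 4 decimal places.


Posterior mean = (prior_precision * prior_mean + n * data_precision * data_mean) / (prior_precision + n * data_precision)
Numerator = 9*-6 + 6*9*-7 = -432
Denominator = 9 + 6*9 = 63
Posterior mean = -6.8571

-6.8571


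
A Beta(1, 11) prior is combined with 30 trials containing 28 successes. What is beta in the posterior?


In conjugate updating:
beta_posterior = beta_prior + (n - k)
= 11 + (30 - 28)
= 11 + 2 = 13

13


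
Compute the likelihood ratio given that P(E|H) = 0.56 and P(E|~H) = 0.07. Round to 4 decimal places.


LR = P(E|H) / P(E|~H)
= 0.56 / 0.07 = 8.0

8.0


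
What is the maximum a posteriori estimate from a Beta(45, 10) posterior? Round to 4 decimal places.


The MAP estimate equals the mode of the distribution.
Mode of Beta(a,b) = (a-1)/(a+b-2)
= 44/53
= 0.8302

0.8302


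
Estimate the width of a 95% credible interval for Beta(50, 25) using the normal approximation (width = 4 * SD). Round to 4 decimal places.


For Beta(a,b): Var = ab/((a+b)^2(a+b+1))
Var = 0.0029, SD = 0.0541
Approximate 95% CI width = 4 * 0.0541 = 0.2163

0.2163


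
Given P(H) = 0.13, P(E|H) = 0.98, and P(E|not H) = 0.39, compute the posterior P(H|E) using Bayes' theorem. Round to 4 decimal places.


By Bayes' theorem: P(H|E) = P(E|H)*P(H) / P(E)
P(E) = P(E|H)*P(H) + P(E|not H)*P(not H)
P(E) = 0.98*0.13 + 0.39*0.87 = 0.4667
P(H|E) = 0.98*0.13 / 0.4667 = 0.273

0.273


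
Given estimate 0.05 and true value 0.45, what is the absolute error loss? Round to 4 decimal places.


Absolute error = |estimate - true|
= |-0.4| = 0.4

0.4


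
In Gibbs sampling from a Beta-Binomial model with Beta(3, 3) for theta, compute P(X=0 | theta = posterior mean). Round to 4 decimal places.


Posterior mean = alpha/(alpha+beta) = 3/6 = 0.5
P(X=0|theta=mean) = 1 - theta = 0.5

0.5


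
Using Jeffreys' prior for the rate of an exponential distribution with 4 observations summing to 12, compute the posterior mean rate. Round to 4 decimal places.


Jeffreys' prior leads to posterior Gamma(4, 12).
Mean = 4/12 = 0.3333

0.3333


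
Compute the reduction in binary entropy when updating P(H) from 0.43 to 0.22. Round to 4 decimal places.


H_before = -p*log2(p) - (1-p)*log2(1-p) for p=0.43: 0.9858
H_after for p=0.22: 0.7602
Reduction = 0.9858 - 0.7602 = 0.2256

0.2256


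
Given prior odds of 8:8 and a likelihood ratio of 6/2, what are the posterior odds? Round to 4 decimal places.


Posterior odds = prior odds * LR
Prior odds = 8/8 = 1.0
LR = 6/2 = 3.0
Posterior odds = 1.0 * 3.0 = 3.0

3.0


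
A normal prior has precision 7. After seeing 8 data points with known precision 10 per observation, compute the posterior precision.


In the conjugate normal model, precisions add:
tau_posterior = tau_prior + n * tau_data
= 7 + 8*10 = 87

87


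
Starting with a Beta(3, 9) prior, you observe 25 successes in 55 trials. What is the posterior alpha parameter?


For a Beta-Binomial conjugate model:
Posterior alpha = prior alpha + number of successes
= 3 + 25 = 28

28


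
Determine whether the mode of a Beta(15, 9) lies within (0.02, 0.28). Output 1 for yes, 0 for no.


First find the mode: (a-1)/(a+b-2) = 0.6364
Is 0.6364 in (0.02, 0.28)? 0

0


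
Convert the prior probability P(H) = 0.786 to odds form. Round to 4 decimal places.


P(not H) = 1 - 0.786 = 0.214
Odds = 0.786 / 0.214 = 3.6729

3.6729


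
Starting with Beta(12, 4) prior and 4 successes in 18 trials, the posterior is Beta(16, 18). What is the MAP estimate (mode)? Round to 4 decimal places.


The mode of Beta(a, b) when a > 1 and b > 1 is (a-1)/(a+b-2)
= (16 - 1) / (16 + 18 - 2)
= 15 / 32
= 0.4688

0.4688


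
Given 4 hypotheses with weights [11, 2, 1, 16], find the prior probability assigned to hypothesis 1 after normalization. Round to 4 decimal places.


To normalize, divide each weight by the sum of all weights.
Sum = 30
Prior(H1) = 11/30 = 0.3667

0.3667


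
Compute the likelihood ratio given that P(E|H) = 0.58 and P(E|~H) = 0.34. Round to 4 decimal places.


LR = P(E|H) / P(E|~H)
= 0.58 / 0.34 = 1.7059

1.7059


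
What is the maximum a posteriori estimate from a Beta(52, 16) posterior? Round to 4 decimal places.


The MAP estimate equals the mode of the distribution.
Mode of Beta(a,b) = (a-1)/(a+b-2)
= 51/66
= 0.7727

0.7727


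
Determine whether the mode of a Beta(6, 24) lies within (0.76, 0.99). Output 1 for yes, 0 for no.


First find the mode: (a-1)/(a+b-2) = 0.1786
Is 0.1786 in (0.76, 0.99)? 0

0


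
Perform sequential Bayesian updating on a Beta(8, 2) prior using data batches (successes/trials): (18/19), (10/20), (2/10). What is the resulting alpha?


Accumulate successes: 30
Posterior alpha = prior alpha + sum of successes
= 8 + 30 = 38

38


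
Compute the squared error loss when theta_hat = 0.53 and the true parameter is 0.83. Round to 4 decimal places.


L = (theta_hat - theta_true)^2
= (0.53 - 0.83)^2
= -0.3^2 = 0.09

0.09


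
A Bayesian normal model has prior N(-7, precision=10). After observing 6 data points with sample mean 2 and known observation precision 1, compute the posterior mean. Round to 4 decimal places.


Posterior mean = (prior_precision * prior_mean + n * data_precision * data_mean) / (prior_precision + n * data_precision)
Numerator = 10*-7 + 6*1*2 = -58
Denominator = 10 + 6*1 = 16
Posterior mean = -3.625

-3.625


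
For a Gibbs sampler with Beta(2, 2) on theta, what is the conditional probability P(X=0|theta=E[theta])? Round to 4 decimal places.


E[theta] = 2/(2+2) = 0.5
P(X=0|theta) = 1 - theta = 0.5

0.5


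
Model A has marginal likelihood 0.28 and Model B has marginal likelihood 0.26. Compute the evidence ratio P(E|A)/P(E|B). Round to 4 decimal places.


Evidence ratio = P(E|A) / P(E|B)
= 0.28 / 0.26
= 1.0769

1.0769


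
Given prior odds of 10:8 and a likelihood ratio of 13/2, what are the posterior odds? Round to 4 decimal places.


Posterior odds = prior odds * LR
Prior odds = 10/8 = 1.25
LR = 13/2 = 6.5
Posterior odds = 1.25 * 6.5 = 8.125

8.125


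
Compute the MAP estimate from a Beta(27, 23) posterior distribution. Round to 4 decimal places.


MAP = mode of Beta distribution
= (alpha - 1)/(alpha + beta - 2)
= (27-1)/(27+23-2)
= 26/48 = 0.5417

0.5417


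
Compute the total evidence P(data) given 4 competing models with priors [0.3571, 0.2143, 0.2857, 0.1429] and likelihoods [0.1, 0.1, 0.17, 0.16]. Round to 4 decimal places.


Marginal likelihood = sum P(model_i) * P(data|model_i)
Model 1: 0.3571 * 0.1 = 0.0357
Model 2: 0.2143 * 0.1 = 0.0214
Model 3: 0.2857 * 0.17 = 0.0486
Model 4: 0.1429 * 0.16 = 0.0229
Total = 0.1286

0.1286


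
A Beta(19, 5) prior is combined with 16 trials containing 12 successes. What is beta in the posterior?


In conjugate updating:
beta_posterior = beta_prior + (n - k)
= 5 + (16 - 12)
= 5 + 4 = 9

9


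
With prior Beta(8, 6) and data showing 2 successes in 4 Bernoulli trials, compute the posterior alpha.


Conjugate update: alpha_posterior = alpha_prior + k
= 8 + 2 = 10

10


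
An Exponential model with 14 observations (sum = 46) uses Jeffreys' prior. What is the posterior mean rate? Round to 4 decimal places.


Posterior Gamma(14, 46)
E[lambda] = 14/46 = 0.3043

0.3043


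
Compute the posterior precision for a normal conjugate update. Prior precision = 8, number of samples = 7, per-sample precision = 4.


tau_post = tau_0 + n * tau
= 8 + 7 * 4 = 36

36


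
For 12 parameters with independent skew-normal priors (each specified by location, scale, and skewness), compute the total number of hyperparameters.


A skew-normal prior has 3 hyperparameters per parameter.
Total = 12 * 3 = 36

36


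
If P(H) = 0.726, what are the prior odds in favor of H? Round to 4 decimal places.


Prior odds = P(H) / (1 - P(H))
= 0.726 / 0.274
= 2.6496

2.6496


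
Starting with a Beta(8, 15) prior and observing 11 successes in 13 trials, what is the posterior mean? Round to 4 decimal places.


Posterior parameters: alpha = 8 + 11 = 19
beta = 15 + 2 = 17
Posterior mean = alpha / (alpha + beta) = 19 / 36
= 0.5278

0.5278


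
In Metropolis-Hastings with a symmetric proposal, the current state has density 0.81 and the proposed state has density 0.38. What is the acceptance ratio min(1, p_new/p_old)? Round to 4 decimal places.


Ratio = p_new / p_old = 0.38 / 0.81 = 0.4691
Acceptance = min(1, 0.4691) = 0.4691

0.4691


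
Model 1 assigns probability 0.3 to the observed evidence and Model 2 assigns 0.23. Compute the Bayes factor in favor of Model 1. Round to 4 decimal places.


BF = P(data|M1) / P(data|M2)
= 0.3 / 0.23 = 1.3043

1.3043


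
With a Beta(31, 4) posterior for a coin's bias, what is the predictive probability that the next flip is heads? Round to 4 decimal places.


The predictive probability equals the posterior mean.
P(next = heads) = alpha / (alpha + beta)
= 31 / 35 = 0.8857

0.8857


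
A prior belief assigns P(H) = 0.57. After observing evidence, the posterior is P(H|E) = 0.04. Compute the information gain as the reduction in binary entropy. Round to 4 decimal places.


H(prior) = -0.57*log2(0.57) - 0.43*log2(0.43)
= 0.9858
H(post) = -0.04*log2(0.04) - 0.96*log2(0.96)
= 0.2423
IG = 0.9858 - 0.2423 = 0.7435

0.7435


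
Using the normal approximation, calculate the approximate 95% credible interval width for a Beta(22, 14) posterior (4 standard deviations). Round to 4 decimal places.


Var(Beta) = 22*14/(36^2 * 37) = 0.0064
SD = 0.0801
Width ~ 4*SD = 0.3206

0.3206


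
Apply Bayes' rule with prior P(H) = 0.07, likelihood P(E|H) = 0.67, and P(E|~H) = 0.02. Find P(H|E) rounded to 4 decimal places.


Step 1: Compute marginal P(E) = P(E|H)P(H) + P(E|~H)P(~H)
= 0.67*0.07 + 0.02*0.93 = 0.0655
Step 2: P(H|E) = P(E|H)P(H)/P(E) = 0.0469/0.0655
= 0.716

0.716


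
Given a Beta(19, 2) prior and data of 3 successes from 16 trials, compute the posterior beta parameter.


Number of failures = 16 - 3 = 13
Posterior beta = 2 + 13 = 15

15


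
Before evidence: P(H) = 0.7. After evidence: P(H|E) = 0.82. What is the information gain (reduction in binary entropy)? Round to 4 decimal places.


Prior entropy = 0.8813
Posterior entropy = 0.6801
Information gain = 0.8813 - 0.6801 = 0.2012

0.2012


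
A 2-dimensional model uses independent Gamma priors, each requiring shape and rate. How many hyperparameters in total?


Per parameter: 2 (shape and rate).
Total = 2 * 2 = 4

4


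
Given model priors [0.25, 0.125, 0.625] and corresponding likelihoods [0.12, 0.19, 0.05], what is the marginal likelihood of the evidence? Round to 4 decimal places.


P(E) = sum_i P(M_i) P(E|M_i)
= 0.03 + 0.0238 + 0.0312
= 0.085

0.085


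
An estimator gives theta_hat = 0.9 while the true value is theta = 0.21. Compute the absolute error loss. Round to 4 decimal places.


The absolute error loss is |theta_hat - theta|
= |0.9 - 0.21|
= 0.69

0.69


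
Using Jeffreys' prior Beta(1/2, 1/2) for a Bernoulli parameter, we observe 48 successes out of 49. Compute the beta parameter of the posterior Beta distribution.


Conjugate update: Beta(0.5 + k, 0.5 + n - k).
k = 48, n - k = 1
Posterior beta = 0.5 + (n - k) = 0.5 + 1 = 1.5

1.5


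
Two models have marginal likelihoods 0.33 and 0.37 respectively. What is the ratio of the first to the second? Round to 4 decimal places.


Evidence ratio = 0.33 / 0.37
= 0.8919

0.8919


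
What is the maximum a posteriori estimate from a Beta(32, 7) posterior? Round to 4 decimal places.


The MAP estimate equals the mode of the distribution.
Mode of Beta(a,b) = (a-1)/(a+b-2)
= 31/37
= 0.8378

0.8378


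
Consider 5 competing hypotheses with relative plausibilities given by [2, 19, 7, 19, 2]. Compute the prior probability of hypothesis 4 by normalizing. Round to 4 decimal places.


Sum of weights = 2 + 19 + 7 + 19 + 2 = 49
Normalized prior for H4 = 19 / 49
= 0.3878

0.3878


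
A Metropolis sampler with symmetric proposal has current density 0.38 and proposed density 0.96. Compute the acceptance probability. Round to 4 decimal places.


For symmetric proposals, acceptance = min(1, pi(x*)/pi(x))
= min(1, 0.96/0.38)
= min(1, 2.5263) = 1.0

1.0


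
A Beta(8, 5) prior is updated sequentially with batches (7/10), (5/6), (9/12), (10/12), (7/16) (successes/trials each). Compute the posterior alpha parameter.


Sequential conjugate updating is equivalent to a single batch update.
Total successes across all batches = 38
alpha_posterior = alpha_prior + total_successes = 8 + 38
= 46

46


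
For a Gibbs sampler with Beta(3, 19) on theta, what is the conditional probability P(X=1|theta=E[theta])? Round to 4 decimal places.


E[theta] = 3/(3+19) = 0.1364
P(X=1|theta) = theta = 0.1364

0.1364


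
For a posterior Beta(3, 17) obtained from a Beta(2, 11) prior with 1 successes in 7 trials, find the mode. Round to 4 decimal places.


Mode = (alpha - 1) / (alpha + beta - 2)
= 2 / 18
= 0.1111

0.1111


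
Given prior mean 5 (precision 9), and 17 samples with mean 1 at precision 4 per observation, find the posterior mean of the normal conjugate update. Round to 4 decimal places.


The posterior mean is a precision-weighted average of prior and data.
Post. prec. = 9 + 68 = 77
Post. mean = (45 + 68)/77 = 113/77 = 1.4675

1.4675


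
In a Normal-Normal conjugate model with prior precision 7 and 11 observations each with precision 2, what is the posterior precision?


Posterior precision = prior precision + n * observation precision
= 7 + 11 * 2
= 7 + 22 = 29

29


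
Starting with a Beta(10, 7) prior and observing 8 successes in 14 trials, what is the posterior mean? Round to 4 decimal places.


Posterior parameters: alpha = 10 + 8 = 18
beta = 7 + 6 = 13
Posterior mean = alpha / (alpha + beta) = 18 / 31
= 0.5806

0.5806


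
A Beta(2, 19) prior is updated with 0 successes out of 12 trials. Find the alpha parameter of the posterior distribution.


In the Beta-Binomial conjugate update:
alpha_post = alpha_prior + successes
= 2 + 0
= 2

2


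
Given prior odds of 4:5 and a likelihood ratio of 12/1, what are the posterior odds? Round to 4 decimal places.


Posterior odds = prior odds * LR
Prior odds = 4/5 = 0.8
LR = 12/1 = 12.0
Posterior odds = 0.8 * 12.0 = 9.6

9.6


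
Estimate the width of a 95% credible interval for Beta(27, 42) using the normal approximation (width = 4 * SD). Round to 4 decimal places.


For Beta(a,b): Var = ab/((a+b)^2(a+b+1))
Var = 0.0034, SD = 0.0583
Approximate 95% CI width = 4 * 0.0583 = 0.2333

0.2333


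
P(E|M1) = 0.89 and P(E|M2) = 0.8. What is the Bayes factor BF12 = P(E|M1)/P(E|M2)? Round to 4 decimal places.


Bayes factor BF12 = P(E|M1) / P(E|M2)
= 0.89 / 0.8
= 1.1125

1.1125
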